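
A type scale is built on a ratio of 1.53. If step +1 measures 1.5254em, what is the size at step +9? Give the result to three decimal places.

45.805em

The gap is 9 − (1) = 8 steps, so the factor is 1.53^8.
1.5254 × 1.53⁸ = 1.5254 × 30.02835 ≈ 45.805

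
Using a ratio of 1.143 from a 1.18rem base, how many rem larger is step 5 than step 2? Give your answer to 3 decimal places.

Step 2: 1.18 × 1.143² = 1.54161rem
Step 5: 1.18 × 1.143⁵ = 2.30204rem
Difference: 2.30204 − 1.54161 = 0.76043rem

0.760rem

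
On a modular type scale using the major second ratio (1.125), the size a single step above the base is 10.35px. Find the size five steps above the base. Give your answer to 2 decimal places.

16.58px

The gap is 5 − (1) = 4 steps, so the factor is 1.125^4.
10.35 × 1.125⁴ = 10.35 × 1.60181 ≈ 16.579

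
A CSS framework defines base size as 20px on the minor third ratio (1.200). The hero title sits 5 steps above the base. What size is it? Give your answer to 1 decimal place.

20.0 × 1.200⁵ = 20.0 × 2.48832 ≈ 49.77

49.8px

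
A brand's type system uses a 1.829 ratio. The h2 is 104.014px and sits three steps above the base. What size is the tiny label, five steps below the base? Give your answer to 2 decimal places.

0.83px

104.014 ÷ 1.829⁸ = 104.014 ÷ 125.23036 ≈ 0.831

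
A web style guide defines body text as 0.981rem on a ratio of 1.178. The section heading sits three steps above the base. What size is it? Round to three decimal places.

Every step multiplies by the scale ratio.
0.981 × 1.178³ = 0.981 × 1.63469 ≈ 1.604

1.604rem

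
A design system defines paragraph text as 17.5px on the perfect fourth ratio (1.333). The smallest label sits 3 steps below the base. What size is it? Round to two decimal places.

17.5 ÷ 1.333³ = 17.5 ÷ 2.36859 ≈ 7.39

7.39px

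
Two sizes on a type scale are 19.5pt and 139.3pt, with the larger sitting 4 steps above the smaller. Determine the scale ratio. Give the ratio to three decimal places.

1.635

r⁴ = 139.3 / 19.5, so r = (139.3/19.5)^(1/4).
r = 7.1436^(1/4) ≈ 1.6349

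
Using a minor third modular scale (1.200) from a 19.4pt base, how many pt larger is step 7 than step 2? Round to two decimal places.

41.58pt

Step 2: 19.4 × 1.200² = 27.9360pt
Step 7: 19.4 × 1.200⁷ = 69.5137pt
Difference: 69.5137 − 27.9360 = 41.5777pt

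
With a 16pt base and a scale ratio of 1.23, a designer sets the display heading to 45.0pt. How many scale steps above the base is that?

1.23ⁿ = 45.0 / 16 = 2.8125
n = ln(2.8125) / ln(1.23) = 1.0341 / 0.2070 ≈ 5.00

5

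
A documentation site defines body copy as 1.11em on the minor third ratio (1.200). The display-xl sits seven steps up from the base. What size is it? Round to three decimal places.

3.977em

1.11 × 1.200⁷ = 1.11 × 3.58318 ≈ 3.977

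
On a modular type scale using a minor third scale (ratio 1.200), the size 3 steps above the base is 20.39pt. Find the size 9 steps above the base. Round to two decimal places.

60.88pt

The gap is 9 − (3) = 6 steps, so the factor is 1.200^6.
20.39 × 1.200⁶ = 20.39 × 2.98598 ≈ 60.884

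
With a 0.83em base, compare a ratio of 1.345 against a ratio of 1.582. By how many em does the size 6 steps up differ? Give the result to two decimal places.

8.10em

At 1.345: 0.83 × 1.345⁶ = 4.9137em
At 1.582: 0.83 × 1.582⁶ = 13.0112em
Difference: 13.0112 − 4.9137 = 8.0975em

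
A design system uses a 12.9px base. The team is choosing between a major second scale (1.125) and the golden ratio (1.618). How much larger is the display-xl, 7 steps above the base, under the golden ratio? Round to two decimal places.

345.07px

Major second: 12.9 × 1.125⁷ = 29.4210px
Golden ratio: 12.9 × 1.618⁷ = 374.4892px
Difference: 374.4892 − 29.4210 = 345.0682px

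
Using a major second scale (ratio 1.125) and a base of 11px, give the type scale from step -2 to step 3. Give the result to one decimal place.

8.7px, 9.8px, 11.0px, 12.4px, 13.9px, 15.7px

Step -2: 11.0 ÷ 1.125² = 8.7
Step -1: 11.0 ÷ 1.125 = 9.8
Step 0: 11px
Step 1: 11.0 × 1.125 = 12.4
Step 2: 11.0 × 1.125² = 13.9
Step 3: 11.0 × 1.125³ = 15.7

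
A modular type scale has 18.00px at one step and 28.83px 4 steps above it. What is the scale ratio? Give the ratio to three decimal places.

1.125

r⁴ = 28.83 / 18.00, so r = (28.83/18.00)^(1/4).
r = 1.6017^(1/4) ≈ 1.1250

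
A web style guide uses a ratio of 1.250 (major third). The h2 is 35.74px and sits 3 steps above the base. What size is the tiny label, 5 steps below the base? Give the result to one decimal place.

6.0px

The gap is -5 − (3) = -8 steps, so the factor is 1.250^-8.
35.74 ÷ 1.250⁸ = 35.74 ÷ 5.96046 ≈ 5.996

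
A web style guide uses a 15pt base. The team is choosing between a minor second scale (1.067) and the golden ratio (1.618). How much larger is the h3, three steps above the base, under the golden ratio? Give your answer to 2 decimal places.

45.32pt

Minor second: 15.0 × 1.067³ = 18.2215pt
Golden ratio: 15.0 × 1.618³ = 63.5370pt
Difference: 63.5370 − 18.2215 = 45.3155pt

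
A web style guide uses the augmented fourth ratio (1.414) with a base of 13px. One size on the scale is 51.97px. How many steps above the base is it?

1.414ⁿ = 51.97 / 13 = 3.9977
n = ln(3.9977) / ln(1.414) = 1.3857 / 0.3464 ≈ 4.00

4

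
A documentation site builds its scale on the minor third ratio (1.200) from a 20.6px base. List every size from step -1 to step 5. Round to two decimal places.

Step -1: 20.6 ÷ 1.200 = 17.17
Step 0: 20.6px
Step 1: 20.6 × 1.200 = 24.72
Step 2: 20.6 × 1.200² = 29.66
Step 3: 20.6 × 1.200³ = 35.60
Step 4: 20.6 × 1.200⁴ = 42.72
Step 5: 20.6 × 1.200⁵ = 51.26

17.17px, 20.60px, 24.72px, 29.66px, 35.60px, 42.72px, 51.26px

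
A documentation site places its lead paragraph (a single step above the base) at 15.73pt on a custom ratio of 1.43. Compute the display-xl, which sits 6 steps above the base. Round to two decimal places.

The gap is 6 − (1) = 5 steps, so the factor is 1.43^5.
15.73 × 1.43⁵ = 15.73 × 5.97971 ≈ 94.061

94.06pt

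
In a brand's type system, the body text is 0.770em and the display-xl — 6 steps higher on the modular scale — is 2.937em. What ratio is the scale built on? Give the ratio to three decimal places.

r⁶ = 2.937 / 0.770, so r = (2.937/0.770)^(1/6).
r = 3.8143^(1/6) ≈ 1.2500

1.250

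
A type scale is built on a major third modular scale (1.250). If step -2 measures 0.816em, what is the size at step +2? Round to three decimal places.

1.992em

0.816 × 1.250⁴ = 0.816 × 2.44141 ≈ 1.992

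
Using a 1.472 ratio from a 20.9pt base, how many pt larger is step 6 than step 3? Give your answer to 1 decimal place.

Step 3: 20.9 × 1.472³ = 66.661pt
Step 6: 20.9 × 1.472⁶ = 212.615pt
Difference: 212.615 − 66.661 = 145.954pt

146.0pt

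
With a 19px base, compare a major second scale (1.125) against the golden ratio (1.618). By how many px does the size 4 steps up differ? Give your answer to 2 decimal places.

99.78px

Major second: 19.0 × 1.125⁴ = 30.4343px
Golden ratio: 19.0 × 1.618⁴ = 130.2170px
Difference: 130.2170 − 30.4343 = 99.7827px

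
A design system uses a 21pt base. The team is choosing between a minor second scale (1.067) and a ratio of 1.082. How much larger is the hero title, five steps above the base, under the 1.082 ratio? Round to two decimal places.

2.10pt

Minor second: 21.0 × 1.067⁵ = 29.0430pt
At 1.082: 21.0 × 1.082⁵ = 31.1427pt
Difference: 31.1427 − 29.0430 = 2.0997pt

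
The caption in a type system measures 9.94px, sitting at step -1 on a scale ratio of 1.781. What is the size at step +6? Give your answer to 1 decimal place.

Moving from step -1 to step +6 is 7 steps up, so multiply by r⁷.
9.94 × 1.781⁷ = 9.94 × 56.83913 ≈ 564.981

565.0px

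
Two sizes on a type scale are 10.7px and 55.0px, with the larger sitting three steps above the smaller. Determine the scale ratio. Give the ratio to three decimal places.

1.726

The ratio satisfies 10.7 × r³ = 55.0, so r = (55.0 / 10.7)^(1/3).
r = 5.1402^(1/3) ≈ 1.7258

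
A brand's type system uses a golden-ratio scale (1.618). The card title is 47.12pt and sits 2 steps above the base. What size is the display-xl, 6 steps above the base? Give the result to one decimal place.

Moving from step +2 to step +6 is 4 steps up, so multiply by r⁴.
47.12 × 1.618⁴ = 47.12 × 6.85353 ≈ 322.938

322.9pt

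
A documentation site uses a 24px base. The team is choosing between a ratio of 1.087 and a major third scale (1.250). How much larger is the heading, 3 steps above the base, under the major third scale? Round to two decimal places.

16.05px

At 1.087: 24.0 × 1.087³ = 30.8248px
Major third: 24.0 × 1.250³ = 46.8750px
Difference: 46.8750 − 30.8248 = 16.0502px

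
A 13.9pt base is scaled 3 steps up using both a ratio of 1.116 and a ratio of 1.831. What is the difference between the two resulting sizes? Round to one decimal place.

At 1.116: 13.9 × 1.116³ = 19.320pt
At 1.831: 13.9 × 1.831³ = 85.326pt
Difference: 85.326 − 19.320 = 66.006pt

66.0pt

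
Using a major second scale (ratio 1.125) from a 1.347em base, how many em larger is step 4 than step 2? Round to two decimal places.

0.45em

Step 2: 1.347 × 1.125² = 1.7048em
Step 4: 1.347 × 1.125⁴ = 2.1576em
Difference: 2.1576 − 1.7048 = 0.4528em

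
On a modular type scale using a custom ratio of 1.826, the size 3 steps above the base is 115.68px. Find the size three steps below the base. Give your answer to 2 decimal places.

3.12px

The gap is -3 − (3) = -6 steps, so the factor is 1.826^-6.
115.68 ÷ 1.826⁶ = 115.68 ÷ 37.06847 ≈ 3.121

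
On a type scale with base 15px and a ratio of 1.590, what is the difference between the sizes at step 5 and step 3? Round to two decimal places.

Step 3: 15.0 × 1.590³ = 60.2952px
Step 5: 15.0 × 1.590⁵ = 152.4323px
Difference: 152.4323 − 60.2952 = 92.1371px

92.14px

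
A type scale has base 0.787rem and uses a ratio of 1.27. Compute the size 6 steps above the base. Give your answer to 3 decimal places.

A modular type scale is a geometric sequence: sizeₙ = base × rⁿ.
0.787 × 1.27⁶ = 0.787 × 4.19587 ≈ 3.302

3.302rem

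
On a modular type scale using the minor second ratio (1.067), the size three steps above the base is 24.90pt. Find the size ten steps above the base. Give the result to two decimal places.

39.21pt

The gap is 10 − (3) = 7 steps, so the factor is 1.067^7.
24.90 × 1.067⁷ = 24.90 × 1.57453 ≈ 39.206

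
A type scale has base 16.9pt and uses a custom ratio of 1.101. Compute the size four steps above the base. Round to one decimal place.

24.8pt

Every step multiplies by the scale ratio.
16.9 × 1.101⁴ = 16.9 × 1.46943 ≈ 24.83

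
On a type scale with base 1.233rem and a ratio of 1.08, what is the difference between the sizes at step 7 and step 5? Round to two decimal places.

0.30rem

Step 5: 1.233 × 1.08⁵ = 1.8117rem
Step 7: 1.233 × 1.08⁷ = 2.1131rem
Difference: 2.1131 − 1.8117 = 0.3014rem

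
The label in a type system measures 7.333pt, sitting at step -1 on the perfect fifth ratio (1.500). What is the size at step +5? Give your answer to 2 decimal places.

83.53pt

The gap is 5 − (-1) = 6 steps, so the factor is 1.500^6.
7.333 × 1.500⁶ = 7.333 × 11.39062 ≈ 83.527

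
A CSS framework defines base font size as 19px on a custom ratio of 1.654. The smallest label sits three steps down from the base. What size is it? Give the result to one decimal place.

19.0 ÷ 1.654³ = 19.0 ÷ 4.52487 ≈ 4.20

4.2px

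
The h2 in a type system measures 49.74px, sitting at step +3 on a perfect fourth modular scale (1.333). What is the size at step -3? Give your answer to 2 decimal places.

8.87px

Moving from step +3 to step -3 is 6 steps down, so divide by r⁶.
49.74 ÷ 1.333⁶ = 49.74 ÷ 5.61023 ≈ 8.866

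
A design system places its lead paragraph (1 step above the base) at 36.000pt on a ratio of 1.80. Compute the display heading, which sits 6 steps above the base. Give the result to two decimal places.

680.24pt

The gap is 6 − (1) = 5 steps, so the factor is 1.80^5.
36.000 × 1.80⁵ = 36.000 × 18.89568 ≈ 680.244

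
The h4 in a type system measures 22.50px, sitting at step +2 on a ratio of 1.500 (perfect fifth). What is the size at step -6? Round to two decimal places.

22.50 ÷ 1.500⁸ = 22.50 ÷ 25.62891 ≈ 0.878

0.88px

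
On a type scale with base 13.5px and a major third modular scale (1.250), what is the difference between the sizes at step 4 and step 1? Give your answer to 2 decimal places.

16.08px

Step 1: 13.5 × 1.250 = 16.8750px
Step 4: 13.5 × 1.250⁴ = 32.9590px
Difference: 32.9590 − 16.8750 = 16.0840px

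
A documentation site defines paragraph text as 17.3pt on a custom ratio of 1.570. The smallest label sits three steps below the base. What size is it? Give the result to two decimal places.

Each step on a modular scale multiplies by the ratio, so the size n steps from the base is base × ratioⁿ.
17.3 ÷ 1.570³ = 17.3 ÷ 3.86989 ≈ 4.47

4.47pt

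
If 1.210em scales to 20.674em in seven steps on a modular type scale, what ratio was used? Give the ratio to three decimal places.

1.500

The ratio satisfies 1.210 × r⁷ = 20.674, so r = (20.674 / 1.210)^(1/7).
r = 17.0860^(1/7) ≈ 1.5000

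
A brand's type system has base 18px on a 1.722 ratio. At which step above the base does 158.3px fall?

4

1.722ⁿ = 158.3 / 18 = 8.7944
n = ln(8.7944) / ln(1.722) = 2.1741 / 0.5435 ≈ 4.00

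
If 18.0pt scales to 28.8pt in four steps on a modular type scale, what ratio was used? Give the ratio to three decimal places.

1.125

r⁴ = 28.8 / 18.0, so r = (28.8/18.0)^(1/4).
r = 1.6000^(1/4) ≈ 1.1247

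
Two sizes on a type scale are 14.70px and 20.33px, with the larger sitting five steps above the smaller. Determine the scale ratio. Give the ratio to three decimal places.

1.067

The ratio satisfies 14.70 × r⁵ = 20.33, so r = (20.33 / 14.70)^(1/5).
r = 1.3830^(1/5) ≈ 1.0670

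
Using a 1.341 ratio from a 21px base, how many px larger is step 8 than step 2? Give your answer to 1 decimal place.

Step 2: 21.0 × 1.341² = 37.764px
Step 8: 21.0 × 1.341⁸ = 219.609px
Difference: 219.609 − 37.764 = 181.845px

181.8px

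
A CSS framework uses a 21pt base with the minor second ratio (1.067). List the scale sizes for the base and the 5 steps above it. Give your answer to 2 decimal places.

21.00pt, 22.41pt, 23.91pt, 25.51pt, 27.22pt, 29.04pt

Step 0: 21pt
Step 1: 21.0 × 1.067 = 22.41
Step 2: 21.0 × 1.067² = 23.91
Step 3: 21.0 × 1.067³ = 25.51
Step 4: 21.0 × 1.067⁴ = 27.22
Step 5: 21.0 × 1.067⁵ = 29.04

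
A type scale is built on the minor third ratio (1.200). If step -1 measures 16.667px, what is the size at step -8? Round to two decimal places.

16.667 ÷ 1.200⁷ = 16.667 ÷ 3.58318 ≈ 4.651

4.65px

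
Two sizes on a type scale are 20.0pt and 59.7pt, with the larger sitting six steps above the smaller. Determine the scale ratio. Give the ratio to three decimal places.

1.200

The ratio satisfies 20.0 × r⁶ = 59.7, so r = (59.7 / 20.0)^(1/6).
r = 2.9850^(1/6) ≈ 1.1999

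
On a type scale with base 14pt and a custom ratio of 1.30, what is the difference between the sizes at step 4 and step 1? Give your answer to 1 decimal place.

Step 1: 14.0 × 1.30 = 18.200pt
Step 4: 14.0 × 1.30⁴ = 39.985pt
Difference: 39.985 − 18.200 = 21.785pt

21.8pt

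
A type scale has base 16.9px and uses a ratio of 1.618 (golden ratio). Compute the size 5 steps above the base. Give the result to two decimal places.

Every step multiplies by the scale ratio.
16.9 × 1.618⁵ = 16.9 × 11.08901 ≈ 187.40

187.40px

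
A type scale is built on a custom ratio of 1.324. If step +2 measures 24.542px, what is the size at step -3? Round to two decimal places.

24.542 ÷ 1.324⁵ = 24.542 ÷ 4.06855 ≈ 6.032

6.03px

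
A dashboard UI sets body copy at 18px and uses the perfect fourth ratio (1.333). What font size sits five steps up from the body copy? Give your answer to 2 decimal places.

Each step on a modular scale multiplies by the ratio, so the size n steps from the base is base × ratioⁿ.
18.0 × 1.333⁵ = 18.0 × 4.20873 ≈ 75.76

75.76px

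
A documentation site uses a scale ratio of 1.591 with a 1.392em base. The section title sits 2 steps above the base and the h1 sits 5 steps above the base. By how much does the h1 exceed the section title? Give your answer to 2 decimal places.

Step 2: 1.392 × 1.591² = 3.5235em
Step 5: 1.392 × 1.591⁵ = 14.1903em
Difference: 14.1903 − 3.5235 = 10.6668em

10.67em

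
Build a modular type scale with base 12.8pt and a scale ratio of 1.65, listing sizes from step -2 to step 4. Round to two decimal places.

4.70pt, 7.76pt, 12.80pt, 21.12pt, 34.85pt, 57.50pt, 94.87pt

Step -2: 12.8 ÷ 1.65² = 4.70
Step -1: 12.8 ÷ 1.65 = 7.76
Step 0: 12.8pt
Step 1: 12.8 × 1.65 = 21.12
Step 2: 12.8 × 1.65² = 34.85
Step 3: 12.8 × 1.65³ = 57.50
Step 4: 12.8 × 1.65⁴ = 94.87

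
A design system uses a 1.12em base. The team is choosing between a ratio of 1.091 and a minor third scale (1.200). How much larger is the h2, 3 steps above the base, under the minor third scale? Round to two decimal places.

At 1.091: 1.12 × 1.091³ = 1.4544em
Minor third: 1.12 × 1.200³ = 1.9354em
Difference: 1.9354 − 1.4544 = 0.4810em

0.48em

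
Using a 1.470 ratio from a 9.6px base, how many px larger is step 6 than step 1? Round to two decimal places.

82.75px

Step 1: 9.6 × 1.470 = 14.1120px
Step 6: 9.6 × 1.470⁶ = 96.8669px
Difference: 96.8669 − 14.1120 = 82.7549px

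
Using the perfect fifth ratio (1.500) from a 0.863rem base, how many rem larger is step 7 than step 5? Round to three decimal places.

8.192rem

Step 5: 0.863 × 1.500⁵ = 6.55341rem
Step 7: 0.863 × 1.500⁷ = 14.74516rem
Difference: 14.74516 − 6.55341 = 8.19175rem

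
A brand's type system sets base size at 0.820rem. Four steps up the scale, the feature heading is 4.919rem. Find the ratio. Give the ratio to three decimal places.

The ratio satisfies 0.820 × r⁴ = 4.919, so r = (4.919 / 0.820)^(1/4).
r = 5.9988^(1/4) ≈ 1.5650

1.565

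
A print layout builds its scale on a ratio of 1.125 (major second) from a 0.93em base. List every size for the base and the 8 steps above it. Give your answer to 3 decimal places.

Step 0: 0.93em
Step 1: 0.93 × 1.125 = 1.046
Step 2: 0.93 × 1.125² = 1.177
Step 3: 0.93 × 1.125³ = 1.324
Step 4: 0.93 × 1.125⁴ = 1.490
Step 5: 0.93 × 1.125⁵ = 1.676
Step 6: 0.93 × 1.125⁶ = 1.885
Step 7: 0.93 × 1.125⁷ = 2.121
Step 8: 0.93 × 1.125⁸ = 2.386

0.930em, 1.046em, 1.177em, 1.324em, 1.490em, 1.676em, 1.885em, 2.121em, 2.386em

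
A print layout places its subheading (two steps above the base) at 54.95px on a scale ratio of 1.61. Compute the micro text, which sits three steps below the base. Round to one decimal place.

The gap is -3 − (2) = -5 steps, so the factor is 1.61^-5.
54.95 ÷ 1.61⁵ = 54.95 ÷ 10.81756 ≈ 5.080

5.1px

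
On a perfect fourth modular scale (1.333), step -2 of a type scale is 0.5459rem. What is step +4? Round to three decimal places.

The gap is 4 − (-2) = 6 steps, so the factor is 1.333^6.
0.5459 × 1.333⁶ = 0.5459 × 5.61023 ≈ 3.063

3.063rem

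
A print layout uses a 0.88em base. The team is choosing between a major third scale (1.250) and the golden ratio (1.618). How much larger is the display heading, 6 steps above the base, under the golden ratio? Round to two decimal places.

12.43em

Major third: 0.88 × 1.250⁶ = 3.3569em
Golden ratio: 0.88 × 1.618⁶ = 15.7890em
Difference: 15.7890 − 3.3569 = 12.4321em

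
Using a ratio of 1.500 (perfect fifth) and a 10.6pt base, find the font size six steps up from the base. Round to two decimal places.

A modular type scale is a geometric sequence: sizeₙ = base × rⁿ.
10.6 × 1.500⁶ = 10.6 × 11.39062 ≈ 120.74

120.74pt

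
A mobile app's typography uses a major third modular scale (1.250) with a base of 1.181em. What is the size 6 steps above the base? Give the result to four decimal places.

A modular type scale is a geometric sequence: sizeₙ = base × rⁿ.
1.181 × 1.250⁶ = 1.181 × 3.81470 ≈ 4.5052

4.5052em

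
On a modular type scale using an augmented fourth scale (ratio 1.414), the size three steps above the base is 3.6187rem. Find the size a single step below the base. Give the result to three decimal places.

3.6187 ÷ 1.414⁴ = 3.6187 ÷ 3.99758 ≈ 0.905

0.905rem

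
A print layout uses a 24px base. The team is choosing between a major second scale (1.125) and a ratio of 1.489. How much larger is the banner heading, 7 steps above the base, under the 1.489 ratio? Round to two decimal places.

Major second: 24.0 × 1.125⁷ = 54.7367px
At 1.489: 24.0 × 1.489⁷ = 389.4701px
Difference: 389.4701 − 54.7367 = 334.7334px

334.73px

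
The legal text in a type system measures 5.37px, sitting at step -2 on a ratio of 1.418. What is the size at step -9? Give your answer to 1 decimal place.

0.5px

Moving from step -2 to step -9 is 7 steps down, so divide by r⁷.
5.37 ÷ 1.418⁷ = 5.37 ÷ 11.52746 ≈ 0.466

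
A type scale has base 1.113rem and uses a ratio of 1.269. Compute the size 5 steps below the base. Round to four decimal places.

0.3382rem

A modular type scale is a geometric sequence: sizeₙ = base × rⁿ.
1.113 ÷ 1.269⁵ = 1.113 ÷ 3.29085 ≈ 0.3382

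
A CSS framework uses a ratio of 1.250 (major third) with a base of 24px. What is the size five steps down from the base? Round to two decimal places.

Every step multiplies by the scale ratio.
24.0 ÷ 1.250⁵ = 24.0 ÷ 3.05176 ≈ 7.86

7.86px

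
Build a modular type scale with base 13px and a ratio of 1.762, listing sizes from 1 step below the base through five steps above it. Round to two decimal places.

Step -1: 13.0 ÷ 1.762 = 7.38
Step 0: 13px
Step 1: 13.0 × 1.762 = 22.91
Step 2: 13.0 × 1.762² = 40.36
Step 3: 13.0 × 1.762³ = 71.11
Step 4: 13.0 × 1.762⁴ = 125.30
Step 5: 13.0 × 1.762⁵ = 220.79

7.38px, 13.00px, 22.91px, 40.36px, 71.11px, 125.30px, 220.79px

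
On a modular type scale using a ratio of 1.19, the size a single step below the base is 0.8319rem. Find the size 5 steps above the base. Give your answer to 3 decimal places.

2.362rem

The gap is 5 − (-1) = 6 steps, so the factor is 1.19^6.
0.8319 × 1.19⁶ = 0.8319 × 2.83976 ≈ 2.362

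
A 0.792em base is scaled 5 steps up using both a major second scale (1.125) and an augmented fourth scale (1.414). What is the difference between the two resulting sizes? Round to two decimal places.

Major second: 0.792 × 1.125⁵ = 1.4272em
Augmented fourth: 0.792 × 1.414⁵ = 4.4768em
Difference: 4.4768 − 1.4272 = 3.0496em

3.05em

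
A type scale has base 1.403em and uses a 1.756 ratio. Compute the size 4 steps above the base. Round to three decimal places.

1.403 × 1.756⁴ = 1.403 × 9.50819 ≈ 13.340

13.340em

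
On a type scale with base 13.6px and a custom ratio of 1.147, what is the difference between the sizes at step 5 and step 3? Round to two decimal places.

Step 3: 13.6 × 1.147³ = 20.5224px
Step 5: 13.6 × 1.147⁵ = 26.9995px
Difference: 26.9995 − 20.5224 = 6.4771px

6.48px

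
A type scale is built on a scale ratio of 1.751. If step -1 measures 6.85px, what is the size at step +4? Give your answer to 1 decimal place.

112.8px

The gap is 4 − (-1) = 5 steps, so the factor is 1.751^5.
6.85 × 1.751⁵ = 6.85 × 16.46003 ≈ 112.751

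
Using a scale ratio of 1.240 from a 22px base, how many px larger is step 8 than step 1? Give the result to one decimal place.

95.7px

Step 1: 22.0 × 1.240 = 27.280px
Step 8: 22.0 × 1.240⁸ = 122.969px
Difference: 122.969 − 27.280 = 95.689px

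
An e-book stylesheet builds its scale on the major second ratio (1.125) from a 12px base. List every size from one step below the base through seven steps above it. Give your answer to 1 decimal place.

Step -1: 12.0 ÷ 1.125 = 10.7
Step 0: 12px
Step 1: 12.0 × 1.125 = 13.5
Step 2: 12.0 × 1.125² = 15.2
Step 3: 12.0 × 1.125³ = 17.1
Step 4: 12.0 × 1.125⁴ = 19.2
Step 5: 12.0 × 1.125⁵ = 21.6
Step 6: 12.0 × 1.125⁶ = 24.3
Step 7: 12.0 × 1.125⁷ = 27.4

10.7px, 12.0px, 13.5px, 15.2px, 17.1px, 19.2px, 21.6px, 24.3px, 27.4px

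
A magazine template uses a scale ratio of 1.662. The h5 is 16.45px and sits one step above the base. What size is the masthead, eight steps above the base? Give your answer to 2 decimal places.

Moving from step +1 to step +8 is 7 steps up, so multiply by r⁷.
16.45 × 1.662⁷ = 16.45 × 35.02814 ≈ 576.213

576.21px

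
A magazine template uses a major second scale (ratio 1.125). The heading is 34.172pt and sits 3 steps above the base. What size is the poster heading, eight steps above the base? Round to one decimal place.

61.6pt

The gap is 8 − (3) = 5 steps, so the factor is 1.125^5.
34.172 × 1.125⁵ = 34.172 × 1.80203 ≈ 61.579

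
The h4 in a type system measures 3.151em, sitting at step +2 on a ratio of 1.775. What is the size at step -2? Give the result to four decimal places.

3.151 ÷ 1.775⁴ = 3.151 ÷ 9.92644 ≈ 0.3174

0.3174em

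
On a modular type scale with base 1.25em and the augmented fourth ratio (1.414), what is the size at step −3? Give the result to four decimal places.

1.25 ÷ 1.414³ = 1.25 ÷ 2.82715 ≈ 0.4421

0.4421em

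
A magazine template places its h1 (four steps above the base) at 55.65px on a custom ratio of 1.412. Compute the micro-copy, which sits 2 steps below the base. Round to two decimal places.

55.65 ÷ 1.412⁶ = 55.65 ÷ 7.92516 ≈ 7.022

7.02px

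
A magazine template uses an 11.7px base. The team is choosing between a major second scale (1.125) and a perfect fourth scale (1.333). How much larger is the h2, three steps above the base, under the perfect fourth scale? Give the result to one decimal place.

Major second: 11.7 × 1.125³ = 16.659px
Perfect fourth: 11.7 × 1.333³ = 27.713px
Difference: 27.713 − 16.659 = 11.054px

11.1px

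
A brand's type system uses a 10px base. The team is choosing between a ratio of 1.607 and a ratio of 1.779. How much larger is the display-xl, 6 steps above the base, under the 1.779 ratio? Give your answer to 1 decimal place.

At 1.607: 10.0 × 1.607⁶ = 172.225px
At 1.779: 10.0 × 1.779⁶ = 316.997px
Difference: 316.997 − 172.225 = 144.772px

144.8px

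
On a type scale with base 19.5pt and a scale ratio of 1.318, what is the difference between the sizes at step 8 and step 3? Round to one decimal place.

132.9pt

Step 3: 19.5 × 1.318³ = 44.646pt
Step 8: 19.5 × 1.318⁸ = 177.565pt
Difference: 177.565 − 44.646 = 132.919pt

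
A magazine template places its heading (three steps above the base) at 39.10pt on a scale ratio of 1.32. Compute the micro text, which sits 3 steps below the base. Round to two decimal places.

7.39pt

39.10 ÷ 1.32⁶ = 39.10 ÷ 5.28985 ≈ 7.392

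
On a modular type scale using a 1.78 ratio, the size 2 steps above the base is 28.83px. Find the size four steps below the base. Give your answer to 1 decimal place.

0.9px

28.83 ÷ 1.78⁶ = 28.83 ÷ 31.80680 ≈ 0.906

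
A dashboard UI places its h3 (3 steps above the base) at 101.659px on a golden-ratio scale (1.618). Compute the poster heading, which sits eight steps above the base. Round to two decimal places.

101.659 × 1.618⁵ = 101.659 × 11.08901 ≈ 1127.297

1127.30px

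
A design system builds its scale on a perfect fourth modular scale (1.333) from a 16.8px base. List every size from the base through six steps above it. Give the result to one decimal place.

Step 0: 16.8px
Step 1: 16.8 × 1.333 = 22.4
Step 2: 16.8 × 1.333² = 29.9
Step 3: 16.8 × 1.333³ = 39.8
Step 4: 16.8 × 1.333⁴ = 53.0
Step 5: 16.8 × 1.333⁵ = 70.7
Step 6: 16.8 × 1.333⁶ = 94.3

16.8px, 22.4px, 29.9px, 39.8px, 53.0px, 70.7px, 94.3px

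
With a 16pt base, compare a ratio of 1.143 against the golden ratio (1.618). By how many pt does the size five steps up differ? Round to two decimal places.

146.21pt

At 1.143: 16.0 × 1.143⁵ = 31.2141pt
Golden ratio: 16.0 × 1.618⁵ = 177.4241pt
Difference: 177.4241 − 31.2141 = 146.2100pt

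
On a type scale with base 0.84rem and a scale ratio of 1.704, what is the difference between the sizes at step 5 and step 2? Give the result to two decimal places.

9.63rem

Step 2: 0.84 × 1.704² = 2.4390rem
Step 5: 0.84 × 1.704⁵ = 12.0678rem
Difference: 12.0678 − 2.4390 = 9.6288rem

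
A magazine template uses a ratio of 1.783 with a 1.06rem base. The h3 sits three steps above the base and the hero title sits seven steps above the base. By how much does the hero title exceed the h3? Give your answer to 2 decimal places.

Step 3: 1.06 × 1.783³ = 6.0084rem
Step 7: 1.06 × 1.783⁷ = 60.7247rem
Difference: 60.7247 − 6.0084 = 54.7163rem

54.72rem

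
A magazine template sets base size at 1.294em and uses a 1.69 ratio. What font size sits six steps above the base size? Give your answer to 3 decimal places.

30.148em

1.294 × 1.69⁶ = 1.294 × 23.29809 ≈ 30.148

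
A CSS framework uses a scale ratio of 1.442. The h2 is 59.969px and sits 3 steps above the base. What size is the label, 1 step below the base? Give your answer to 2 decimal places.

59.969 ÷ 1.442⁴ = 59.969 ÷ 4.32375 ≈ 13.870

13.87px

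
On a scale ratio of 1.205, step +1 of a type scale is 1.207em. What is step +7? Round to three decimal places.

1.207 × 1.205⁶ = 1.207 × 3.06142 ≈ 3.695

3.695em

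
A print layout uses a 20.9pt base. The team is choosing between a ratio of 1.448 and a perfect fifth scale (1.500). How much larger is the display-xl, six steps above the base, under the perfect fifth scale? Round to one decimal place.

At 1.448: 20.9 × 1.448⁶ = 192.645pt
Perfect fifth: 20.9 × 1.500⁶ = 238.064pt
Difference: 238.064 − 192.645 = 45.419pt

45.4pt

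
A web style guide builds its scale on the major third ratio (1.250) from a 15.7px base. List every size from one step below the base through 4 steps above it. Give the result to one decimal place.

Step -1: 15.7 ÷ 1.250 = 12.6
Step 0: 15.7px
Step 1: 15.7 × 1.250 = 19.6
Step 2: 15.7 × 1.250² = 24.5
Step 3: 15.7 × 1.250³ = 30.7
Step 4: 15.7 × 1.250⁴ = 38.3

12.6px, 15.7px, 19.6px, 24.5px, 30.7px, 38.3px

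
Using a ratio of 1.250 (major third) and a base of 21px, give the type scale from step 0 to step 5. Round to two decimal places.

21.00px, 26.25px, 32.81px, 41.02px, 51.27px, 64.09px

Step 0: 21px
Step 1: 21.0 × 1.250 = 26.25
Step 2: 21.0 × 1.250² = 32.81
Step 3: 21.0 × 1.250³ = 41.02
Step 4: 21.0 × 1.250⁴ = 51.27
Step 5: 21.0 × 1.250⁵ = 64.09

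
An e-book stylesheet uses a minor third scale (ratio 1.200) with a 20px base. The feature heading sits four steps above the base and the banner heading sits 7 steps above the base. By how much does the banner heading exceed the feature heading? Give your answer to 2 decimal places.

30.19px

Step 4: 20.0 × 1.200⁴ = 41.4720px
Step 7: 20.0 × 1.200⁷ = 71.6636px
Difference: 71.6636 − 41.4720 = 30.1916px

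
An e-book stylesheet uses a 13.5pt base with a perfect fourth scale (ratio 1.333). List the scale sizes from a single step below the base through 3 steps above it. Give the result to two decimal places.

10.13pt, 13.50pt, 18.00pt, 23.99pt, 31.98pt

Step -1: 13.5 ÷ 1.333 = 10.13
Step 0: 13.5pt
Step 1: 13.5 × 1.333 = 18.00
Step 2: 13.5 × 1.333² = 23.99
Step 3: 13.5 × 1.333³ = 31.98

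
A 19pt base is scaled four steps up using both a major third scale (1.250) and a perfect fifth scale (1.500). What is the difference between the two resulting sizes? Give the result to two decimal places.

Major third: 19.0 × 1.250⁴ = 46.3867pt
Perfect fifth: 19.0 × 1.500⁴ = 96.1875pt
Difference: 96.1875 − 46.3867 = 49.8008pt

49.80pt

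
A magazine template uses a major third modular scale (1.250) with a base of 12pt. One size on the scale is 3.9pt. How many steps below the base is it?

1.250ⁿ = 12 / 3.9 = 3.0769
n = ln(3.0769) / ln(1.250) = 1.1239 / 0.2231 ≈ 5.04

5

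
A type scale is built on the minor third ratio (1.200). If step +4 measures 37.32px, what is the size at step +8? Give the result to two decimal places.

77.39px

37.32 × 1.200⁴ = 37.32 × 2.07360 ≈ 77.387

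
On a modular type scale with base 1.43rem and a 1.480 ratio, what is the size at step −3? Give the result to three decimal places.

A modular type scale is a geometric sequence: sizeₙ = base × rⁿ.
1.43 ÷ 1.480³ = 1.43 ÷ 3.24179 ≈ 0.441

0.441rem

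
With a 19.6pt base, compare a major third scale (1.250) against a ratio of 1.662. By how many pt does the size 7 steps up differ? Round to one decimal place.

Major third: 19.6 × 1.250⁷ = 93.460pt
At 1.662: 19.6 × 1.662⁷ = 686.552pt
Difference: 686.552 − 93.460 = 593.092pt

593.1pt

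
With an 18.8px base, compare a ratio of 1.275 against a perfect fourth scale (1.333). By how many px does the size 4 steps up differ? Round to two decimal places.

9.68px

At 1.275: 18.8 × 1.275⁴ = 49.6819px
Perfect fourth: 18.8 × 1.333⁴ = 59.3579px
Difference: 59.3579 − 49.6819 = 9.6760px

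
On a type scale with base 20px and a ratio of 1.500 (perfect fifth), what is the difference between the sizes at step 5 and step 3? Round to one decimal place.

84.4px

Step 3: 20.0 × 1.500³ = 67.500px
Step 5: 20.0 × 1.500⁵ = 151.875px
Difference: 151.875 − 67.500 = 84.375px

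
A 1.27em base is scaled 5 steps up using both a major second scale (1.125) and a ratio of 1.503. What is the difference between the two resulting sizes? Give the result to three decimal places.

Major second: 1.27 × 1.125⁵ = 2.28858em
At 1.503: 1.27 × 1.503⁵ = 9.74089em
Difference: 9.74089 − 2.28858 = 7.45231em

7.452em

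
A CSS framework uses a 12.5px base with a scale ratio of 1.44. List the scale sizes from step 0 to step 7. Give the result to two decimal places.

12.50px, 18.00px, 25.92px, 37.32px, 53.75px, 77.40px, 111.45px, 160.49px

Step 0: 12.5px
Step 1: 12.5 × 1.44 = 18.00
Step 2: 12.5 × 1.44² = 25.92
Step 3: 12.5 × 1.44³ = 37.32
Step 4: 12.5 × 1.44⁴ = 53.75
Step 5: 12.5 × 1.44⁵ = 77.40
Step 6: 12.5 × 1.44⁶ = 111.45
Step 7: 12.5 × 1.44⁷ = 160.49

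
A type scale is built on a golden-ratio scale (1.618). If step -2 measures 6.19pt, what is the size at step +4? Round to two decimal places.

111.06pt

6.19 × 1.618⁶ = 6.19 × 17.94201 ≈ 111.061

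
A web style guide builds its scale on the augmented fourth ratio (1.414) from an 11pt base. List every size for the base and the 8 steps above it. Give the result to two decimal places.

Step 0: 11pt
Step 1: 11.0 × 1.414 = 15.55
Step 2: 11.0 × 1.414² = 21.99
Step 3: 11.0 × 1.414³ = 31.10
Step 4: 11.0 × 1.414⁴ = 43.97
Step 5: 11.0 × 1.414⁵ = 62.18
Step 6: 11.0 × 1.414⁶ = 87.92
Step 7: 11.0 × 1.414⁷ = 124.32
Step 8: 11.0 × 1.414⁸ = 175.79

11.00pt, 15.55pt, 21.99pt, 31.10pt, 43.97pt, 62.18pt, 87.92pt, 124.32pt, 175.79pt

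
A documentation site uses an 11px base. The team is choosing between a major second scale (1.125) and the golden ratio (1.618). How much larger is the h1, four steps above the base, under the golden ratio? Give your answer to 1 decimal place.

Major second: 11.0 × 1.125⁴ = 17.620px
Golden ratio: 11.0 × 1.618⁴ = 75.389px
Difference: 75.389 − 17.620 = 57.769px

57.8px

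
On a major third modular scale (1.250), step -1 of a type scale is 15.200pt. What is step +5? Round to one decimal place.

58.0pt

The gap is 5 − (-1) = 6 steps, so the factor is 1.250^6.
15.200 × 1.250⁶ = 15.200 × 3.81470 ≈ 57.983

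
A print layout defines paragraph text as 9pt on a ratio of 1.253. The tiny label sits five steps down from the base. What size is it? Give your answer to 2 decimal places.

Each step on a modular scale multiplies by the ratio, so the size n steps from the base is base × ratioⁿ.
9.0 ÷ 1.253⁵ = 9.0 ÷ 3.08856 ≈ 2.91

2.91pt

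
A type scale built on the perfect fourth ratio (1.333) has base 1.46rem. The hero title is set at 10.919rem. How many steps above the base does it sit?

1.333ⁿ = 10.919 / 1.46 = 7.4788
n = ln(7.4788) / ln(1.333) = 2.0121 / 0.2874 ≈ 7.00

7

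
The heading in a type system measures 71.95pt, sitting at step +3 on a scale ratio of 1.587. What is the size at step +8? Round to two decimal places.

724.29pt

71.95 × 1.587⁵ = 71.95 × 10.06664 ≈ 724.295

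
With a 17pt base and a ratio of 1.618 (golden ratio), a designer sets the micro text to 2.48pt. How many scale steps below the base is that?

4

1.618ⁿ = 17 / 2.48 = 6.8548
n = ln(6.8548) / ln(1.618) = 1.9250 / 0.4812 ≈ 4.00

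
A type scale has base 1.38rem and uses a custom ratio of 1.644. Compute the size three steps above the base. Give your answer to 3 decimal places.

6.132rem

1.38 × 1.644³ = 1.38 × 4.44330 ≈ 6.132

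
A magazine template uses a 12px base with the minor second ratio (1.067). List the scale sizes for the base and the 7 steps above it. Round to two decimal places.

Step 0: 12px
Step 1: 12.0 × 1.067 = 12.80
Step 2: 12.0 × 1.067² = 13.66
Step 3: 12.0 × 1.067³ = 14.58
Step 4: 12.0 × 1.067⁴ = 15.55
Step 5: 12.0 × 1.067⁵ = 16.60
Step 6: 12.0 × 1.067⁶ = 17.71
Step 7: 12.0 × 1.067⁷ = 18.89

12.00px, 12.80px, 13.66px, 14.58px, 15.55px, 16.60px, 17.71px, 18.89px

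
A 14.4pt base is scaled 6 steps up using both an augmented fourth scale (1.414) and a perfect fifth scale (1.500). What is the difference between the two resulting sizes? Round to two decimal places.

Augmented fourth: 14.4 × 1.414⁶ = 115.0957pt
Perfect fifth: 14.4 × 1.500⁶ = 164.0250pt
Difference: 164.0250 − 115.0957 = 48.9293pt

48.93pt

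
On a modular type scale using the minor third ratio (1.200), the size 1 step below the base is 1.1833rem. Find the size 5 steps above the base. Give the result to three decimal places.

3.533rem

Moving from step -1 to step +5 is 6 steps up, so multiply by r⁶.
1.1833 × 1.200⁶ = 1.1833 × 2.98598 ≈ 3.533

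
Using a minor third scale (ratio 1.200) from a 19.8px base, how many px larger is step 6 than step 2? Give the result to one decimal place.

30.6px

Step 2: 19.8 × 1.200² = 28.512px
Step 6: 19.8 × 1.200⁶ = 59.122px
Difference: 59.122 − 28.512 = 30.610px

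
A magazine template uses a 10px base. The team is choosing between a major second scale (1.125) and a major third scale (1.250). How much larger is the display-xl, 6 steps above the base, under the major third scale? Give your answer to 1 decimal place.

17.9px

Major second: 10.0 × 1.125⁶ = 20.273px
Major third: 10.0 × 1.250⁶ = 38.147px
Difference: 38.147 − 20.273 = 17.874px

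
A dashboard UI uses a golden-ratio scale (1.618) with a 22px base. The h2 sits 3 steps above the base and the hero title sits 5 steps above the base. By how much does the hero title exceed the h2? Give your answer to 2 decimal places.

150.77px

Step 3: 22.0 × 1.618³ = 93.1876px
Step 5: 22.0 × 1.618⁵ = 243.9581px
Difference: 243.9581 − 93.1876 = 150.7705px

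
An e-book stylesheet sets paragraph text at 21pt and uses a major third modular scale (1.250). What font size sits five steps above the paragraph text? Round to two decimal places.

64.09pt

21.0 × 1.250⁵ = 21.0 × 3.05176 ≈ 64.09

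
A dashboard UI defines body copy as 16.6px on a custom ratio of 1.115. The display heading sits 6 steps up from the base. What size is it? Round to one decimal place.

16.6 × 1.115⁶ = 16.6 × 1.92154 ≈ 31.90

31.9px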